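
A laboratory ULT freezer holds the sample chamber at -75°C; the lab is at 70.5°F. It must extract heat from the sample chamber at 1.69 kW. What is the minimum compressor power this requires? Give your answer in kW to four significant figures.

In absolute terms T_C = 198.15 K and T_H = 294.54 K, so ΔT = 96.39 K.
COP_Carnot = T_C/ΔT = 198.15/96.39 = 2.056.
Ẇ_min = Q̇/COP_Carnot = 1.690/2.056 = 0.8221 kW.

0.8221 kW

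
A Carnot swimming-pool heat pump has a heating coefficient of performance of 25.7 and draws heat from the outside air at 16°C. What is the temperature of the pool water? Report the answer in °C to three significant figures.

27.7 °C

COP_HP = T_H/(T_H − T_C) rearranges to T_H = COP·T_C/(COP − 1).
With T_C = 289.15 K, T_H = 25.7 × 289.15/24.70 = 300.86 K.
Converting, 300.86 K = 27.71°C.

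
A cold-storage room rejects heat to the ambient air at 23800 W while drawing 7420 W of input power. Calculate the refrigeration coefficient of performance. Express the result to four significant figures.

2.208

The first law gives Q̇_H = Q̇_C + Ẇ, so the three rates are Q̇_C = 16380, Q̇_H = 23800, Ẇ = 7420 W.
COP_R = Q̇_C/Ẇ = 16380/7420 = 2.208.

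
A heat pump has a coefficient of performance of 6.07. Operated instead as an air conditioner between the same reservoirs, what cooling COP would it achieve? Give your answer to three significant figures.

Since Q_H = Q_C + W for any cycle, COP_R = Q_C/W = Q_H/W − 1.
COP_R = 6.07 − 1 = 5.07.

5.07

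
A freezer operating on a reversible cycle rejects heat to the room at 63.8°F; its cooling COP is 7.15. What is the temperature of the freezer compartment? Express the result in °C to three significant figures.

-18.0 °C

For a Carnot refrigerator COP_R = T_C/(T_H − T_C), so T_C = COP·T_H/(1 + COP).
With T_H = 290.82 K, T_C = 7.15 × 290.82/8.150 = 255.13 K.
Converting, 255.13 K = -18.02°C.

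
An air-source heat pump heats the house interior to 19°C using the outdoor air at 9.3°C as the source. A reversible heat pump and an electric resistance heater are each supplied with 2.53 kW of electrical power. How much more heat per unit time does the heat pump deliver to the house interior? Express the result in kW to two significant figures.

74 kW

In absolute terms T_C = 282.45 K and T_H = 292.15 K, so ΔT = 9.700 K.
COP_Carnot = T_H/ΔT = 292.15/9.700 = 30.12.
The heat pump delivers Q̇_H = COP × Ẇ = 76.20 kW; the resistance heater delivers Ẇ = 2.530 kW.
Extra = (COP − 1)·Ẇ = 73.67 kW.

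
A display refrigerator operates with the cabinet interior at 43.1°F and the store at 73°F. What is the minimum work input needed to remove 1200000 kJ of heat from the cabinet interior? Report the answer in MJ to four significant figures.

In absolute terms T_C = 279.32 K and T_H = 295.93 K, so ΔT = 16.61 K.
The reversible limit is COP_R = T_C/ΔT = 16.82, so W_min = Q_C/COP = Q_C·ΔT/T_C.
W_min = 1200000 × 16.61/279.32 = 71360 kJ = 71.36 MJ.

71.36 MJ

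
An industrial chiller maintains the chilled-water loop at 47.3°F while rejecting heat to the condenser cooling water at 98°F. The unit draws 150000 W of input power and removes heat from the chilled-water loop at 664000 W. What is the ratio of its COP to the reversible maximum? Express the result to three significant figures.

0.443

COP_actual = Q̇_C/Ẇ = 664000/150000 = 4.427.
In absolute terms T_C = 281.65 K and T_H = 309.82 K, so ΔT = 28.17 K.
COP_Carnot = T_C/ΔT = 281.65/28.17 = 9.999.
η_II = COP_actual/COP_Carnot = 4.427/9.999 = 0.4427.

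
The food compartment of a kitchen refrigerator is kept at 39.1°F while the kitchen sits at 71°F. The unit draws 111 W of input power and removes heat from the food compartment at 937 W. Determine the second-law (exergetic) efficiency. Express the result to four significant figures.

0.5399

COP_actual = Q̇_C/Ẇ = 937.0/111.0 = 8.441.
In absolute terms T_C = 277.09 K and T_H = 294.82 K, so ΔT = 17.72 K.
COP_Carnot = T_C/ΔT = 277.09/17.72 = 15.64.
η_II = COP_actual/COP_Carnot = 8.441/15.64 = 0.5399.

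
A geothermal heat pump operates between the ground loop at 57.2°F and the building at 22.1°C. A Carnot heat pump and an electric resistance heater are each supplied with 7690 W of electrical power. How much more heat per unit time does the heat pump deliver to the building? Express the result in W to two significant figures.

270000 W

In absolute terms T_C = 287.15 K and T_H = 295.25 K, so ΔT = 8.100 K.
COP_Carnot = T_H/ΔT = 295.25/8.100 = 36.45.
The heat pump delivers Q̇_H = COP × Ẇ = 280300 W; the resistance heater delivers Ẇ = 7690 W.
Extra = (COP − 1)·Ẇ = 272600 W.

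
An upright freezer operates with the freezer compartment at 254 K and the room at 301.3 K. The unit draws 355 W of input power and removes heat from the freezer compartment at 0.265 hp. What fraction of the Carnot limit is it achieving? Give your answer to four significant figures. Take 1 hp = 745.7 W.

0.1037

Converting, Q̇_C = 0.2650 hp = 197.6 W, so COP_actual = Q̇_C/Ẇ = 197.6/355.0 = 0.5566.
The reservoir spacing is ΔT = 301.3 − 254 = 47.30 K.
COP_Carnot = T_C/ΔT = 254.00/47.30 = 5.370.
η_II = COP_actual/COP_Carnot = 0.5566/5.370 = 0.1037.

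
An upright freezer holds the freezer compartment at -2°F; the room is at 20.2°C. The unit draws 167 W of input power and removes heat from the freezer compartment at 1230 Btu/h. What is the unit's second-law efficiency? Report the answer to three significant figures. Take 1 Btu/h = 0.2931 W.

0.332

Converting, Q̇_C = 1230 Btu/h = 360.5 W, so COP_actual = Q̇_C/Ẇ = 360.5/167.0 = 2.159.
In absolute terms T_C = 254.26 K and T_H = 293.35 K, so ΔT = 39.09 K.
COP_Carnot = T_C/ΔT = 254.26/39.09 = 6.505.
η_II = COP_actual/COP_Carnot = 2.159/6.505 = 0.3319.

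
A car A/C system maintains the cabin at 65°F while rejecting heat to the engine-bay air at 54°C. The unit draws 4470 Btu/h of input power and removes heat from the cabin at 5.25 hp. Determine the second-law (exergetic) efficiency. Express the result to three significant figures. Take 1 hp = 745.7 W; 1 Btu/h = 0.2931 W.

0.366

Converting, Q̇_C = 5.250 hp = 13360 Btu/h, so COP_actual = Q̇_C/Ẇ = 13360/4470 = 2.988.
In absolute terms T_C = 291.48 K and T_H = 327.15 K, so ΔT = 35.67 K.
COP_Carnot = T_C/ΔT = 291.48/35.67 = 8.172.
η_II = COP_actual/COP_Carnot = 2.988/8.172 = 0.3656.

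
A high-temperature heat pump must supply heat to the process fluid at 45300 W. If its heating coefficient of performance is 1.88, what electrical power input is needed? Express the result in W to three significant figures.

24100 W

Ẇ = Q̇_H/COP_HP = 45300/1.88 = 24100 W.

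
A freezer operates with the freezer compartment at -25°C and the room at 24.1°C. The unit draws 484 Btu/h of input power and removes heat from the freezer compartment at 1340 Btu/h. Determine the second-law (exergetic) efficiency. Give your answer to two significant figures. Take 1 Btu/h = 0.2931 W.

0.55

COP_actual = Q̇_C/Ẇ = 1340/484.0 = 2.769.
In absolute terms T_C = 248.15 K and T_H = 297.25 K, so ΔT = 49.10 K.
COP_Carnot = T_C/ΔT = 248.15/49.10 = 5.054.
η_II = COP_actual/COP_Carnot = 2.769/5.054 = 0.5478.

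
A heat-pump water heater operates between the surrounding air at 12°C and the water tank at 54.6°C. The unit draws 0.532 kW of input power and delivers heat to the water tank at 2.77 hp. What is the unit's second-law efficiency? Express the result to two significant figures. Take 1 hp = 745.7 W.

Converting, Q̇_H = 2.770 hp = 2.066 kW, so COP_actual = Q̇_H/Ẇ = 2.066/0.5320 = 3.883.
In absolute terms T_C = 285.15 K and T_H = 327.75 K, so ΔT = 42.60 K.
COP_Carnot = T_H/ΔT = 327.75/42.60 = 7.694.
η_II = COP_actual/COP_Carnot = 3.883/7.694 = 0.5047.

0.50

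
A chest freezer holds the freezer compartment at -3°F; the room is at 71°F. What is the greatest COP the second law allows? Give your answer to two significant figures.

In absolute terms T_C = 253.71 K and T_H = 294.82 K, so ΔT = 41.11 K.
For a reversible cycle, COP_Carnot = T_C/ΔT = 253.71/41.11 = 6.171.

6.2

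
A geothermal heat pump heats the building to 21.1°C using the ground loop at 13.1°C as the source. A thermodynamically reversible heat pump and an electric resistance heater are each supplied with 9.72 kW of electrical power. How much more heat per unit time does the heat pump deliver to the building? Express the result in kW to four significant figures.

In absolute terms T_C = 286.25 K and T_H = 294.25 K, so ΔT = 8.000 K.
COP_Carnot = T_H/ΔT = 294.25/8.000 = 36.78.
The heat pump delivers Q̇_H = COP × Ẇ = 357.5 kW; the resistance heater delivers Ẇ = 9.720 kW.
Extra = (COP − 1)·Ẇ = 347.8 kW.

347.8 kW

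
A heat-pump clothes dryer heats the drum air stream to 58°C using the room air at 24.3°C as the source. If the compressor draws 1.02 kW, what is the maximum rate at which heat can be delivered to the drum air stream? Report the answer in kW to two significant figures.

10 kW

In absolute terms T_C = 297.45 K and T_H = 331.15 K, so ΔT = 33.70 K.
COP_Carnot = T_H/ΔT = 331.15/33.70 = 9.826.
Q̇_max = COP_Carnot × Ẇ = 9.826 × 1.020 kW = 10.02 kW.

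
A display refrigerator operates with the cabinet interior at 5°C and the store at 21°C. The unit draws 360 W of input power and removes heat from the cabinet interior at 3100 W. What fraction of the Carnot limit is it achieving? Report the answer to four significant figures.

COP_actual = Q̇_C/Ẇ = 3100/360.0 = 8.611.
In absolute terms T_C = 278.15 K and T_H = 294.15 K, so ΔT = 16.00 K.
COP_Carnot = T_C/ΔT = 278.15/16.00 = 17.38.
η_II = COP_actual/COP_Carnot = 8.611/17.38 = 0.4953.

0.4953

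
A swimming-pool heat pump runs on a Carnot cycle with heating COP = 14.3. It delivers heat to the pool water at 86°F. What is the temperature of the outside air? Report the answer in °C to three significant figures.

8.80 °C

COP_HP = T_H/(T_H − T_C) gives T_H − T_C = T_H/COP.
With T_H = 303.15 K, T_C = 303.15 × (1 − 1/14.3) = 281.95 K.
Converting, 281.95 K = 8.80°C.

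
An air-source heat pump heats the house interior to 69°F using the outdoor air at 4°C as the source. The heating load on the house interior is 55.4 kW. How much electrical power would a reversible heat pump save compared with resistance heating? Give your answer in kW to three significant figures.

In absolute terms T_C = 277.15 K and T_H = 293.71 K, so ΔT = 16.56 K.
COP_Carnot = T_H/ΔT = 293.71/16.56 = 17.74.
Resistance heating needs Ẇ_res = Q̇_H = 55.40 kW; the reversible heat pump needs only Ẇ_hp = Q̇_H/COP = 3.123 kW.
Saving = 55.40 − 3.123 = 52.28 kW.

52.3 kW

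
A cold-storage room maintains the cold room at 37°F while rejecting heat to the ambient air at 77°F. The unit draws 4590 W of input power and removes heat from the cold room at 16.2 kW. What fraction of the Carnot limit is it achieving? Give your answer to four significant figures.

0.2842

Converting, Q̇_C = 16.20 kW = 16200 W, so COP_actual = Q̇_C/Ẇ = 16200/4590 = 3.529.
In absolute terms T_C = 275.93 K and T_H = 298.15 K, so ΔT = 22.22 K.
COP_Carnot = T_C/ΔT = 275.93/22.22 = 12.42.
η_II = COP_actual/COP_Carnot = 3.529/12.42 = 0.2842.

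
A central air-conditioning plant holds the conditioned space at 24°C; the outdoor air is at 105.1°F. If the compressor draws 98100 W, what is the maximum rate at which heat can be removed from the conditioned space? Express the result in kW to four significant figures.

In absolute terms T_C = 297.15 K and T_H = 313.76 K, so ΔT = 16.61 K.
COP_Carnot = T_C/ΔT = 297.15/16.61 = 17.89.
Q̇_max = COP_Carnot × Ẇ = 17.89 × 98100 W = 1755000 W = 1755 kW.

1755 kW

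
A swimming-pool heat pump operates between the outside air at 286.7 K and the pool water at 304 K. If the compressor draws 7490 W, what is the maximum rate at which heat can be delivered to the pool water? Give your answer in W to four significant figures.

The reservoir spacing is ΔT = 304 − 286.7 = 17.30 K.
COP_Carnot = T_H/ΔT = 304.00/17.30 = 17.57.
Q̇_max = COP_Carnot × Ẇ = 17.57 × 7490 W = 131600 W.

131600 W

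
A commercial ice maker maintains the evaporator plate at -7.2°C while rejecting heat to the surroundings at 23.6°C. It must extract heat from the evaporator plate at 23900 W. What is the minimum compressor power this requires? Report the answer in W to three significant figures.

In absolute terms T_C = 265.95 K and T_H = 296.75 K, so ΔT = 30.80 K.
COP_Carnot = T_C/ΔT = 265.95/30.80 = 8.635.
Ẇ_min = Q̇/COP_Carnot = 23900/8.635 = 2768 W.

2770 W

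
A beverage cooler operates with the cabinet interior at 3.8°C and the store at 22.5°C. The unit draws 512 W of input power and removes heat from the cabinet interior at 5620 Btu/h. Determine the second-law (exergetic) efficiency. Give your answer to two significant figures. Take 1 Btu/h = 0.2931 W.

0.22

Converting, Q̇_C = 5620 Btu/h = 1647 W, so COP_actual = Q̇_C/Ẇ = 1647/512.0 = 3.217.
In absolute terms T_C = 276.95 K and T_H = 295.65 K, so ΔT = 18.70 K.
COP_Carnot = T_C/ΔT = 276.95/18.70 = 14.81.
η_II = COP_actual/COP_Carnot = 3.217/14.81 = 0.2172.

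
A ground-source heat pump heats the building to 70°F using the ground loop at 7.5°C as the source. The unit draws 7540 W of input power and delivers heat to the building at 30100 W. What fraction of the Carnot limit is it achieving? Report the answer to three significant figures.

COP_actual = Q̇_H/Ẇ = 30100/7540 = 3.992.
In absolute terms T_C = 280.65 K and T_H = 294.26 K, so ΔT = 13.61 K.
COP_Carnot = T_H/ΔT = 294.26/13.61 = 21.62.
η_II = COP_actual/COP_Carnot = 3.992/21.62 = 0.1847.

0.185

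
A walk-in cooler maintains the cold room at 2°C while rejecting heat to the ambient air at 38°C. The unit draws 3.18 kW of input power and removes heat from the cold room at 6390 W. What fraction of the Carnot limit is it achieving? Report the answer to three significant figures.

0.263

Converting, Q̇_C = 6390 W = 6.390 kW, so COP_actual = Q̇_C/Ẇ = 6.390/3.180 = 2.009.
In absolute terms T_C = 275.15 K and T_H = 311.15 K, so ΔT = 36.00 K.
COP_Carnot = T_C/ΔT = 275.15/36.00 = 7.643.
η_II = COP_actual/COP_Carnot = 2.009/7.643 = 0.2629.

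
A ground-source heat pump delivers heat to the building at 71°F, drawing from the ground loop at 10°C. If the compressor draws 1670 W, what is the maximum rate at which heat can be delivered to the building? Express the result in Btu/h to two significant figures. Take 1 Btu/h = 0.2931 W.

140000 Btu/h

In absolute terms T_C = 283.15 K and T_H = 294.82 K, so ΔT = 11.67 K.
COP_Carnot = T_H/ΔT = 294.82/11.67 = 25.27.
Q̇_max = COP_Carnot × Ẇ = 25.27 × 1670 W = 42200 W = 144000 Btu/h.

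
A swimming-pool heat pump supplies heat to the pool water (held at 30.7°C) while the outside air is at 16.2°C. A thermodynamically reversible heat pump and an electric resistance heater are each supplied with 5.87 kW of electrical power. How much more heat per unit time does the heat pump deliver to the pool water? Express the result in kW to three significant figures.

In absolute terms T_C = 289.35 K and T_H = 303.85 K, so ΔT = 14.50 K.
COP_Carnot = T_H/ΔT = 303.85/14.50 = 20.96.
The heat pump delivers Q̇_H = COP × Ẇ = 123.0 kW; the resistance heater delivers Ẇ = 5.870 kW.
Extra = (COP − 1)·Ẇ = 117.1 kW.

117 kW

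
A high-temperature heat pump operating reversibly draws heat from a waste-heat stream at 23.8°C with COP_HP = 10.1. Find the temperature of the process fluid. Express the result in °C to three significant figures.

COP_HP = T_H/(T_H − T_C) rearranges to T_H = COP·T_C/(COP − 1).
With T_C = 296.95 K, T_H = 10.1 × 296.95/9.100 = 329.58 K.
Converting, 329.58 K = 56.43°C.

56.4 °C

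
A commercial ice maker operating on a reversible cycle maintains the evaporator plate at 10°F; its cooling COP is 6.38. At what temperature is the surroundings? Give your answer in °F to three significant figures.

COP_R = T_C/(T_H − T_C) gives T_H − T_C = T_C/COP.
With T_C = 260.93 K, T_H = 260.93 × (1 + 1/6.38) = 301.83 K.
Converting, 301.83 K = 83.62°F.

83.6 °F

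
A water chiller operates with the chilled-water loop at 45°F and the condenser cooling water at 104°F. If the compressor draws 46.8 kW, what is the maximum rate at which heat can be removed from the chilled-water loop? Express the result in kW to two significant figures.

In absolute terms T_C = 280.37 K and T_H = 313.15 K, so ΔT = 32.78 K.
COP_Carnot = T_C/ΔT = 280.37/32.78 = 8.554.
Q̇_max = COP_Carnot × Ẇ = 8.554 × 46.80 kW = 400.3 kW.

400 kW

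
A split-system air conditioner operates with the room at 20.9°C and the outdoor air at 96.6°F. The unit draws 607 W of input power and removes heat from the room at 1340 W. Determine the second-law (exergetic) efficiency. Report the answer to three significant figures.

COP_actual = Q̇_C/Ẇ = 1340/607.0 = 2.208.
In absolute terms T_C = 294.05 K and T_H = 309.04 K, so ΔT = 14.99 K.
COP_Carnot = T_C/ΔT = 294.05/14.99 = 19.62.
η_II = COP_actual/COP_Carnot = 2.208/19.62 = 0.1125.

0.113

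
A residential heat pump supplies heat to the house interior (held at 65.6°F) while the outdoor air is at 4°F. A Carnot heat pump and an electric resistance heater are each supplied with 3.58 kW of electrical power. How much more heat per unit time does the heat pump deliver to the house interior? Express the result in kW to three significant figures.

26.9 kW

In absolute terms T_C = 257.59 K and T_H = 291.82 K, so ΔT = 34.22 K.
COP_Carnot = T_H/ΔT = 291.82/34.22 = 8.527.
The heat pump delivers Q̇_H = COP × Ẇ = 30.53 kW; the resistance heater delivers Ẇ = 3.580 kW.
Extra = (COP − 1)·Ẇ = 26.95 kW.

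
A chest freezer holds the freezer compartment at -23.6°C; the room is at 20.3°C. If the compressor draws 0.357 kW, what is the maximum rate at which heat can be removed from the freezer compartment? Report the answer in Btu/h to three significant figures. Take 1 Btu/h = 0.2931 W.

6920 Btu/h

In absolute terms T_C = 249.55 K and T_H = 293.45 K, so ΔT = 43.90 K.
COP_Carnot = T_C/ΔT = 249.55/43.90 = 5.685.
Q̇_max = COP_Carnot × Ẇ = 5.685 × 0.3570 kW = 2.029 kW = 6924 Btu/h.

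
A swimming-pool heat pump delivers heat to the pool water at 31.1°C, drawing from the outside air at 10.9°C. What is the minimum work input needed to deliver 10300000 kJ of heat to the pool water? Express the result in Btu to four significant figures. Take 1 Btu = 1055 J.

648200 Btu

In absolute terms T_C = 284.05 K and T_H = 304.25 K, so ΔT = 20.20 K.
The reversible limit is COP_HP = T_H/ΔT = 15.06, so W_min = Q_H/COP = Q_H·ΔT/T_H.
W_min = 10300000 × 20.20/304.25 = 683800 kJ = 648200 Btu.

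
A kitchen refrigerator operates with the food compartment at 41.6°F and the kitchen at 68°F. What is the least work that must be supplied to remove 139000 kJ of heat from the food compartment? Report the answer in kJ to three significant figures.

7320 kJ

In absolute terms T_C = 278.48 K and T_H = 293.15 K, so ΔT = 14.67 K.
The reversible limit is COP_R = T_C/ΔT = 18.99, so W_min = Q_C/COP = Q_C·ΔT/T_C.
W_min = 139000 × 14.67/278.48 = 7321 kJ.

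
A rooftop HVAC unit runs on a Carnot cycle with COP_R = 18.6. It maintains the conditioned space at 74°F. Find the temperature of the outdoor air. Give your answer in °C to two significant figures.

39 °C

COP_R = T_C/(T_H − T_C) gives T_H − T_C = T_C/COP.
With T_C = 296.48 K, T_H = 296.48 × (1 + 1/18.6) = 312.42 K.
Converting, 312.42 K = 39.27°C.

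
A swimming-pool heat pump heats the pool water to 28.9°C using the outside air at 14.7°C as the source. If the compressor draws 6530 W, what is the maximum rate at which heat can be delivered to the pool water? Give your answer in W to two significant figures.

140000 W

In absolute terms T_C = 287.85 K and T_H = 302.05 K, so ΔT = 14.20 K.
COP_Carnot = T_H/ΔT = 302.05/14.20 = 21.27.
Q̇_max = COP_Carnot × Ẇ = 21.27 × 6530 W = 138900 W.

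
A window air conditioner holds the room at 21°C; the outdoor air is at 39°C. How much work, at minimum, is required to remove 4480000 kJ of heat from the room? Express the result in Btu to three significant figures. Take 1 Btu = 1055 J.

In absolute terms T_C = 294.15 K and T_H = 312.15 K, so ΔT = 18.00 K.
The reversible limit is COP_R = T_C/ΔT = 16.34, so W_min = Q_C/COP = Q_C·ΔT/T_C.
W_min = 4480000 × 18.00/294.15 = 274100 kJ = 259900 Btu.

260000 Btu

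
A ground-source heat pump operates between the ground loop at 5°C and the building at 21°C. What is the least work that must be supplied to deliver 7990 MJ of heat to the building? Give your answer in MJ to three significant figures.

In absolute terms T_C = 278.15 K and T_H = 294.15 K, so ΔT = 16.00 K.
The reversible limit is COP_HP = T_H/ΔT = 18.38, so W_min = Q_H/COP = Q_H·ΔT/T_H.
W_min = 7990 × 16.00/294.15 = 434.6 MJ.

435 MJ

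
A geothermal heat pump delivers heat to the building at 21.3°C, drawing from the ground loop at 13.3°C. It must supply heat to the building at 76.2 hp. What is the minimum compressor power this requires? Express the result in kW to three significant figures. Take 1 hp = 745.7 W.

In absolute terms T_C = 286.45 K and T_H = 294.45 K, so ΔT = 8.000 K.
COP_Carnot = T_H/ΔT = 294.45/8.000 = 36.81.
Ẇ_min = Q̇/COP_Carnot = 76.20/36.81 = 2.070 hp = 1.544 kW.

1.54 kW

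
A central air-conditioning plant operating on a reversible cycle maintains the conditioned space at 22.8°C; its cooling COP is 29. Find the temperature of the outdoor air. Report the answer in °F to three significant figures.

91.4 °F

COP_R = T_C/(T_H − T_C) gives T_H − T_C = T_C/COP.
With T_C = 295.95 K, T_H = 295.95 × (1 + 1/29) = 306.16 K.
Converting, 306.16 K = 91.41°F.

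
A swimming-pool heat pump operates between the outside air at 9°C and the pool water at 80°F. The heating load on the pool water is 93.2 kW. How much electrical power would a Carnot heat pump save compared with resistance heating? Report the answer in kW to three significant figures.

87.7 kW

In absolute terms T_C = 282.15 K and T_H = 299.82 K, so ΔT = 17.67 K.
COP_Carnot = T_H/ΔT = 299.82/17.67 = 16.97.
Resistance heating needs Ẇ_res = Q̇_H = 93.20 kW; the reversible heat pump needs only Ẇ_hp = Q̇_H/COP = 5.492 kW.
Saving = 93.20 − 5.492 = 87.71 kW.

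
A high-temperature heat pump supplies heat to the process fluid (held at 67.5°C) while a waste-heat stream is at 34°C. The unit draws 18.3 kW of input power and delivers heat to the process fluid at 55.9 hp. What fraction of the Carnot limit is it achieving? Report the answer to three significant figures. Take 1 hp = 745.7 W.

0.224

Converting, Q̇_H = 55.90 hp = 41.68 kW, so COP_actual = Q̇_H/Ẇ = 41.68/18.30 = 2.278.
In absolute terms T_C = 307.15 K and T_H = 340.65 K, so ΔT = 33.50 K.
COP_Carnot = T_H/ΔT = 340.65/33.50 = 10.17.
η_II = COP_actual/COP_Carnot = 2.278/10.17 = 0.2240.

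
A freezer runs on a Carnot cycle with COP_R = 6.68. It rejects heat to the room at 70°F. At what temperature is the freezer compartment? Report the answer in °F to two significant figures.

1.0 °F

For a Carnot refrigerator COP_R = T_C/(T_H − T_C), so T_C = COP·T_H/(1 + COP).
With T_H = 294.26 K, T_C = 6.68 × 294.26/7.680 = 255.95 K.
Converting, 255.95 K = 1.03°F.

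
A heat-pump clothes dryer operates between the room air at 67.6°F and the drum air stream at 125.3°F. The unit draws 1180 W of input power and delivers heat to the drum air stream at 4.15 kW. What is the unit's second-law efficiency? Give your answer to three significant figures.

0.347

Converting, Q̇_H = 4.150 kW = 4150 W, so COP_actual = Q̇_H/Ẇ = 4150/1180 = 3.517.
In absolute terms T_C = 292.93 K and T_H = 324.98 K, so ΔT = 32.06 K.
COP_Carnot = T_H/ΔT = 324.98/32.06 = 10.14.
η_II = COP_actual/COP_Carnot = 3.517/10.14 = 0.3469.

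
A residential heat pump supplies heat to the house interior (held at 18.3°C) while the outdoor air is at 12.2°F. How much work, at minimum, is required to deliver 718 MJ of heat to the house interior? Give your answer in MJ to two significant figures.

In absolute terms T_C = 262.15 K and T_H = 291.45 K, so ΔT = 29.30 K.
The reversible limit is COP_HP = T_H/ΔT = 9.947, so W_min = Q_H/COP = Q_H·ΔT/T_H.
W_min = 718.0 × 29.30/291.45 = 72.18 MJ.

72 MJ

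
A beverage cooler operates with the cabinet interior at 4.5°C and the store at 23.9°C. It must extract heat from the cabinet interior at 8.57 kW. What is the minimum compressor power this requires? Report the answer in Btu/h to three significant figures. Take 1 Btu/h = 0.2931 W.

2040 Btu/h

In absolute terms T_C = 277.65 K and T_H = 297.05 K, so ΔT = 19.40 K.
COP_Carnot = T_C/ΔT = 277.65/19.40 = 14.31.
Ẇ_min = Q̇/COP_Carnot = 8.570/14.31 = 0.5988 kW = 2043 Btu/h.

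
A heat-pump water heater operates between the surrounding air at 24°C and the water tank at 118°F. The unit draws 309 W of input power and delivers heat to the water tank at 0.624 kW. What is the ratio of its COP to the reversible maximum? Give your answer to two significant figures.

0.15

Converting, Q̇_H = 0.6240 kW = 624.0 W, so COP_actual = Q̇_H/Ẇ = 624.0/309.0 = 2.019.
In absolute terms T_C = 297.15 K and T_H = 320.93 K, so ΔT = 23.78 K.
COP_Carnot = T_H/ΔT = 320.93/23.78 = 13.50.
η_II = COP_actual/COP_Carnot = 2.019/13.50 = 0.1496.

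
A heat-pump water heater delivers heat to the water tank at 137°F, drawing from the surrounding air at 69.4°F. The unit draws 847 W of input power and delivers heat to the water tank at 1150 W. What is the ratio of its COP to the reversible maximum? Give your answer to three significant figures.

COP_actual = Q̇_H/Ẇ = 1150/847.0 = 1.358.
In absolute terms T_C = 293.93 K and T_H = 331.48 K, so ΔT = 37.56 K.
COP_Carnot = T_H/ΔT = 331.48/37.56 = 8.826.
η_II = COP_actual/COP_Carnot = 1.358/8.826 = 0.1538.

0.154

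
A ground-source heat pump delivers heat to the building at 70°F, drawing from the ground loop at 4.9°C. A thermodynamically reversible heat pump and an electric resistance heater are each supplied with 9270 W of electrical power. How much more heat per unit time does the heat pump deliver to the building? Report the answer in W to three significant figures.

159000 W

In absolute terms T_C = 278.05 K and T_H = 294.26 K, so ΔT = 16.21 K.
COP_Carnot = T_H/ΔT = 294.26/16.21 = 18.15.
The heat pump delivers Q̇_H = COP × Ẇ = 168300 W; the resistance heater delivers Ẇ = 9270 W.
Extra = (COP − 1)·Ẇ = 159000 W.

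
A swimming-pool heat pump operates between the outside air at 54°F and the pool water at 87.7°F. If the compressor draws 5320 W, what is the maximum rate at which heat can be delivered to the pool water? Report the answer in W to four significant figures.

86410 W

In absolute terms T_C = 285.37 K and T_H = 304.09 K, so ΔT = 18.72 K.
COP_Carnot = T_H/ΔT = 304.09/18.72 = 16.24.
Q̇_max = COP_Carnot × Ẇ = 16.24 × 5320 W = 86410 W.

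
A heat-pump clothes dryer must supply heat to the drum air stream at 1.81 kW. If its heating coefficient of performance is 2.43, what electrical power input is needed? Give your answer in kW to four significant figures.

0.7449 kW

Ẇ = Q̇_H/COP_HP = 1.810/2.43 = 0.7449 kW.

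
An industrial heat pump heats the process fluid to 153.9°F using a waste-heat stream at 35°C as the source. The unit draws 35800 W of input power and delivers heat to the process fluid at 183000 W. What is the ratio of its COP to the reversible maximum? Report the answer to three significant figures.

0.491

COP_actual = Q̇_H/Ẇ = 183000/35800 = 5.112.
In absolute terms T_C = 308.15 K and T_H = 340.87 K, so ΔT = 32.72 K.
COP_Carnot = T_H/ΔT = 340.87/32.72 = 10.42.
η_II = COP_actual/COP_Carnot = 5.112/10.42 = 0.4907.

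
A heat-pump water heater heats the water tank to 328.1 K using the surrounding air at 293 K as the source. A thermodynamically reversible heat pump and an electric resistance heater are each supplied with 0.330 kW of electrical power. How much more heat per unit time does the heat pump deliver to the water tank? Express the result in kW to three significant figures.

The reservoir spacing is ΔT = 328.1 − 293 = 35.10 K.
COP_Carnot = T_H/ΔT = 328.10/35.10 = 9.348.
The heat pump delivers Q̇_H = COP × Ẇ = 3.085 kW; the resistance heater delivers Ẇ = 0.3300 kW.
Extra = (COP − 1)·Ẇ = 2.755 kW.

2.75 kW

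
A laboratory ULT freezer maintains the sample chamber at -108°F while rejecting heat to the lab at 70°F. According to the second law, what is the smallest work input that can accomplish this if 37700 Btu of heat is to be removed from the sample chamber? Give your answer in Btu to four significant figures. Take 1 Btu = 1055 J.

19080 Btu

In absolute terms T_C = 195.37 K and T_H = 294.26 K, so ΔT = 98.89 K.
The reversible limit is COP_R = T_C/ΔT = 1.976, so W_min = Q_C/COP = Q_C·ΔT/T_C.
W_min = 37700 × 98.89/195.37 = 19080 Btu.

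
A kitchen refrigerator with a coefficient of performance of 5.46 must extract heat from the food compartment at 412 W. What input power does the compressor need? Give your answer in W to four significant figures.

75.46 W

Ẇ = Q̇_C/COP = 412.0/5.46 = 75.46 W.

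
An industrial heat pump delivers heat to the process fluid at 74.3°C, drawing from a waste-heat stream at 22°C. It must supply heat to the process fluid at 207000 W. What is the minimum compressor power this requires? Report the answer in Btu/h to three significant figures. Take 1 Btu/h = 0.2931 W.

106000 Btu/h

In absolute terms T_C = 295.15 K and T_H = 347.45 K, so ΔT = 52.30 K.
COP_Carnot = T_H/ΔT = 347.45/52.30 = 6.643.
Ẇ_min = Q̇/COP_Carnot = 207000/6.643 = 31160 W = 106300 Btu/h.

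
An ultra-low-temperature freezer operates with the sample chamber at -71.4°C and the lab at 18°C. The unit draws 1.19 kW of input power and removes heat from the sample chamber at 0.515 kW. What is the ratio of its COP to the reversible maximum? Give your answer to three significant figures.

COP_actual = Q̇_C/Ẇ = 0.5150/1.190 = 0.4328.
In absolute terms T_C = 201.75 K and T_H = 291.15 K, so ΔT = 89.40 K.
COP_Carnot = T_C/ΔT = 201.75/89.40 = 2.257.
η_II = COP_actual/COP_Carnot = 0.4328/2.257 = 0.1918.

0.192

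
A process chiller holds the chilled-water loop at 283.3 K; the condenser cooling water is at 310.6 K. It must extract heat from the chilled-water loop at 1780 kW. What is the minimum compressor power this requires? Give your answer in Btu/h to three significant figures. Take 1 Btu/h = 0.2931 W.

585000 Btu/h

The reservoir spacing is ΔT = 310.6 − 283.3 = 27.30 K.
COP_Carnot = T_C/ΔT = 283.30/27.30 = 10.38.
Ẇ_min = Q̇/COP_Carnot = 1780/10.38 = 171.5 kW = 585200 Btu/h.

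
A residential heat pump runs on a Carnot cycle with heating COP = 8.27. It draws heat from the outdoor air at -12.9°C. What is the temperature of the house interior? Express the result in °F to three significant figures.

73.2 °F

COP_HP = T_H/(T_H − T_C) rearranges to T_H = COP·T_C/(COP − 1).
With T_C = 260.25 K, T_H = 8.27 × 260.25/7.270 = 296.05 K.
Converting, 296.05 K = 73.22°F.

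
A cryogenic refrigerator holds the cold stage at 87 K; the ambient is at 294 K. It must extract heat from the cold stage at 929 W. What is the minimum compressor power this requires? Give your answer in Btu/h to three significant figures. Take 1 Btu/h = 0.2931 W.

7540 Btu/h

The reservoir spacing is ΔT = 294 − 87 = 207.0 K.
COP_Carnot = T_C/ΔT = 87.00/207.0 = 0.4203.
Ẇ_min = Q̇/COP_Carnot = 929.0/0.4203 = 2210 W = 7541 Btu/h.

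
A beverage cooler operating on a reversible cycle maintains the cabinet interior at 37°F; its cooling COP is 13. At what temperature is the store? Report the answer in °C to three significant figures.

24.0 °C

COP_R = T_C/(T_H − T_C) gives T_H − T_C = T_C/COP.
With T_C = 275.93 K, T_H = 275.93 × (1 + 1/13) = 297.15 K.
Converting, 297.15 K = 24.00°C.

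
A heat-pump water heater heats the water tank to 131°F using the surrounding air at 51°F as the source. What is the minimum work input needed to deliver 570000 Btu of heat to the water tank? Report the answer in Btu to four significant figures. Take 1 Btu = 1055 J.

77200 Btu

In absolute terms T_C = 283.71 K and T_H = 328.15 K, so ΔT = 44.44 K.
The reversible limit is COP_HP = T_H/ΔT = 7.383, so W_min = Q_H/COP = Q_H·ΔT/T_H.
W_min = 570000 × 44.44/328.15 = 77200 Btu.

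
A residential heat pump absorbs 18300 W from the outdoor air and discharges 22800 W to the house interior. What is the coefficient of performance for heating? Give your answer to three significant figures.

The first law gives Q̇_H = Q̇_C + Ẇ, so the three rates are Q̇_C = 18300, Q̇_H = 22800, Ẇ = 4500 W.
COP_HP = Q̇_H/Ẇ = 22800/4500 = 5.067.

5.07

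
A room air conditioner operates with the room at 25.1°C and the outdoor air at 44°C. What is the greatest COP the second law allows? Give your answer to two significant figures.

In absolute terms T_C = 298.25 K and T_H = 317.15 K, so ΔT = 18.90 K.
For a reversible cycle, COP_Carnot = T_C/ΔT = 298.25/18.90 = 15.78.

16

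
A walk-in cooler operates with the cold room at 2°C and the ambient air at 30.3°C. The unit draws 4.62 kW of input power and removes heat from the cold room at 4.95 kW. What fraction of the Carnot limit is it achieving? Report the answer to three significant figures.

COP_actual = Q̇_C/Ẇ = 4.950/4.620 = 1.071.
In absolute terms T_C = 275.15 K and T_H = 303.45 K, so ΔT = 28.30 K.
COP_Carnot = T_C/ΔT = 275.15/28.30 = 9.723.
η_II = COP_actual/COP_Carnot = 1.071/9.723 = 0.1102.

0.110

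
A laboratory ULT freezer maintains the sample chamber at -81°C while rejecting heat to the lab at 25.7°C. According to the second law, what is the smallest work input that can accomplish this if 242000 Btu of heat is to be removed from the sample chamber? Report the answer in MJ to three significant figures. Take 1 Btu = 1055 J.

142 MJ

In absolute terms T_C = 192.15 K and T_H = 298.85 K, so ΔT = 106.7 K.
The reversible limit is COP_R = T_C/ΔT = 1.801, so W_min = Q_C/COP = Q_C·ΔT/T_C.
W_min = 242000 × 106.7/192.15 = 134400 Btu = 141.8 MJ.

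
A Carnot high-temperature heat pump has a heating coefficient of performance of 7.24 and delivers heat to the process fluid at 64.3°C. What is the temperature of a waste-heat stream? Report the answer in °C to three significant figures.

COP_HP = T_H/(T_H − T_C) gives T_H − T_C = T_H/COP.
With T_H = 337.45 K, T_C = 337.45 × (1 − 1/7.24) = 290.84 K.
Converting, 290.84 K = 17.69°C.

17.7 °C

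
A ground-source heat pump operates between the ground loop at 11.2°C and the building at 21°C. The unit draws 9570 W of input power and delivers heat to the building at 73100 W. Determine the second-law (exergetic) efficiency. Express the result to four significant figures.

COP_actual = Q̇_H/Ẇ = 73100/9570 = 7.638.
In absolute terms T_C = 284.35 K and T_H = 294.15 K, so ΔT = 9.800 K.
COP_Carnot = T_H/ΔT = 294.15/9.800 = 30.02.
η_II = COP_actual/COP_Carnot = 7.638/30.02 = 0.2545.

0.2545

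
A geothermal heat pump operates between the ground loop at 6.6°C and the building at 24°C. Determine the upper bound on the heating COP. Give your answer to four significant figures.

17.08

In absolute terms T_C = 279.75 K and T_H = 297.15 K, so ΔT = 17.40 K.
For a reversible cycle, COP_Carnot = T_H/ΔT = 297.15/17.40 = 17.08.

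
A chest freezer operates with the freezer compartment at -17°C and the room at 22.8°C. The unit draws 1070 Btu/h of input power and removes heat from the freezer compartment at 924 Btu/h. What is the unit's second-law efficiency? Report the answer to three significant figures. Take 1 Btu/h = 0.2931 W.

COP_actual = Q̇_C/Ẇ = 924.0/1070 = 0.8636.
In absolute terms T_C = 256.15 K and T_H = 295.95 K, so ΔT = 39.80 K.
COP_Carnot = T_C/ΔT = 256.15/39.80 = 6.436.
η_II = COP_actual/COP_Carnot = 0.8636/6.436 = 0.1342.

0.134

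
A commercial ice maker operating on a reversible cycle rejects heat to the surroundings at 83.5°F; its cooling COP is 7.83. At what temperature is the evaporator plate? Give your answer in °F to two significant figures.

For a Carnot refrigerator COP_R = T_C/(T_H − T_C), so T_C = COP·T_H/(1 + COP).
With T_H = 301.76 K, T_C = 7.83 × 301.76/8.830 = 267.59 K.
Converting, 267.59 K = 21.99°F.

22 °F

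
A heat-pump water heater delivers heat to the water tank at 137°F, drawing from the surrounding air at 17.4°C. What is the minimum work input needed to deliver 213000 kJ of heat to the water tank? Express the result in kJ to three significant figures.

26300 kJ

In absolute terms T_C = 290.55 K and T_H = 331.48 K, so ΔT = 40.93 K.
The reversible limit is COP_HP = T_H/ΔT = 8.098, so W_min = Q_H/COP = Q_H·ΔT/T_H.
W_min = 213000 × 40.93/331.48 = 26300 kJ.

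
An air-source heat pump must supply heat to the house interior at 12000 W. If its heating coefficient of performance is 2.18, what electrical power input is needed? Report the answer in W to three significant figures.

5500 W

Ẇ = Q̇_H/COP_HP = 12000/2.18 = 5505 W.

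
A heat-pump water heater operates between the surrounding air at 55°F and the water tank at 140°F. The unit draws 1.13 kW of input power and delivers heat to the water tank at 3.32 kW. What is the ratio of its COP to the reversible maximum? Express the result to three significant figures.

0.416

COP_actual = Q̇_H/Ẇ = 3.320/1.130 = 2.938.
In absolute terms T_C = 285.93 K and T_H = 333.15 K, so ΔT = 47.22 K.
COP_Carnot = T_H/ΔT = 333.15/47.22 = 7.055.
η_II = COP_actual/COP_Carnot = 2.938/7.055 = 0.4165.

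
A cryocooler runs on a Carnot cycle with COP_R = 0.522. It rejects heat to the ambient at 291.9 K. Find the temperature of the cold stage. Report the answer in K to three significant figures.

For a Carnot refrigerator COP_R = T_C/(T_H − T_C), so T_C = COP·T_H/(1 + COP).
With T_H = 291.90 K, T_C = 0.522 × 291.90/1.522 = 100.11 K.

100 K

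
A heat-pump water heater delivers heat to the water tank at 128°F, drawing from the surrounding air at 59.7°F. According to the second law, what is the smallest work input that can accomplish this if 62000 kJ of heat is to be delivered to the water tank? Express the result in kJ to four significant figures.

In absolute terms T_C = 288.54 K and T_H = 326.48 K, so ΔT = 37.94 K.
The reversible limit is COP_HP = T_H/ΔT = 8.604, so W_min = Q_H/COP = Q_H·ΔT/T_H.
W_min = 62000 × 37.94/326.48 = 7206 kJ.

7206 kJ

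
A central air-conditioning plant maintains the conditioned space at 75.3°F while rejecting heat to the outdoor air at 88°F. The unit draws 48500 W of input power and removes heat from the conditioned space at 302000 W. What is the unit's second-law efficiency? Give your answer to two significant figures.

0.15

COP_actual = Q̇_C/Ẇ = 302000/48500 = 6.227.
In absolute terms T_C = 297.21 K and T_H = 304.26 K, so ΔT = 7.056 K.
COP_Carnot = T_C/ΔT = 297.21/7.056 = 42.12.
η_II = COP_actual/COP_Carnot = 6.227/42.12 = 0.1478.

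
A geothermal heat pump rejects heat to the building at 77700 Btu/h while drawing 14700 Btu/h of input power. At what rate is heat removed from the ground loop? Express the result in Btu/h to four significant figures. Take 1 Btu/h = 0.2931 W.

For a cyclic device the first law requires Q̇_H = Q̇_C + Ẇ.
Q̇_C = Q̇_H − Ẇ = 63000 Btu/h.

63000 Btu/h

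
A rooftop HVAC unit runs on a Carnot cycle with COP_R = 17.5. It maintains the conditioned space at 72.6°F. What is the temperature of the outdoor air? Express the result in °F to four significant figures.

103.0 °F

COP_R = T_C/(T_H − T_C) gives T_H − T_C = T_C/COP.
With T_C = 295.71 K, T_H = 295.71 × (1 + 1/17.5) = 312.60 K.
Converting, 312.60 K = 103.02°F.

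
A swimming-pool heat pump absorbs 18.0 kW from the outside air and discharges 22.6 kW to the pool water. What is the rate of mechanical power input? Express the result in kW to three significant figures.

For a cyclic device the first law requires Q̇_H = Q̇_C + Ẇ.
Ẇ = Q̇_H − Q̇_C = 4.600 kW.

4.60 kW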